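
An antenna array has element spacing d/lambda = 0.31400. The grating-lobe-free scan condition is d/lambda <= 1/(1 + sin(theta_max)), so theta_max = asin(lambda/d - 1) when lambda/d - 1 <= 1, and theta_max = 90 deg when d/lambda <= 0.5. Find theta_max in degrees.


lambda/d - 1 = 1/0.31400 - 1 = 2.184713 >= 1
d/lambda <= 0.5, so the array can scan to endfire without grating lobes: theta_max = 90 deg

90 deg


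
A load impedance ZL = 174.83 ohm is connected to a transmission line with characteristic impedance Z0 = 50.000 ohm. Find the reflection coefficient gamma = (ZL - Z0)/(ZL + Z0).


gamma = (174.83 - 50.000) / (174.83 + 50.000) = 0.5552

0.5552


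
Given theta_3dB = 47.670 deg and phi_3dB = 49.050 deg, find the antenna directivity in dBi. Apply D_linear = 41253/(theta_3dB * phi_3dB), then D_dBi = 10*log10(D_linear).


D_linear = 41253 / (47.670 * 49.050) = 17.64296
D_dBi = 10 * log10(17.64296) = 12.47 dBi

12.47 dBi


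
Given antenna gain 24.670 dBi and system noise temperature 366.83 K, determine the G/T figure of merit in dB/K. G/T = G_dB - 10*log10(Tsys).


G/T = 24.670 - 10*log10(366.83) = 24.670 - 25.64465 = -0.9746 dB/K

-0.9746 dB/K


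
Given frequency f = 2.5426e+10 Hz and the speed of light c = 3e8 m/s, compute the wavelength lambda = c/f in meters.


lambda = c / f = 3.0000e+08 / 2.5426e+10 = 0.01180 m

0.01180 m


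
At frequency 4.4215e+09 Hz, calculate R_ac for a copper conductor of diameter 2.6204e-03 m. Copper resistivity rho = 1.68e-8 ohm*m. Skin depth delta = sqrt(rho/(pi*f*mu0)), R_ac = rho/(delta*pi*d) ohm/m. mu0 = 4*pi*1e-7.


delta = sqrt(1.68e-8 / (pi * 4.4215e+09 * 4*pi*1e-7)) = 9.810473e-07 m
R_ac = 1.68e-8 / (9.810473e-07 * pi * 2.6204e-03) = 2.080 ohm/m

2.080 ohm/m


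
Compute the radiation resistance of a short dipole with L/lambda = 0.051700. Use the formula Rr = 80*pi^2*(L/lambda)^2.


Rr = 80 * pi^2 * (0.051700)^2 = 80 * 9.869604 * 2.672890e-03 = 2.110 ohm

2.110 ohm


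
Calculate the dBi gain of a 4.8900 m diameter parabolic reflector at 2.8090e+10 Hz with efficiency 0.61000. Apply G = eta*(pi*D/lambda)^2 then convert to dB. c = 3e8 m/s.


lambda = c / f = 3.0000e+08 / 2.8090e+10 = 0.01067996 m
G_linear = 0.61000 * (pi * 4.8900 / 0.01067996)^2 = 1.262141e+06
G_dBi = 10 * log10(1.262141e+06) = 61.01 dBi

61.01 dBi


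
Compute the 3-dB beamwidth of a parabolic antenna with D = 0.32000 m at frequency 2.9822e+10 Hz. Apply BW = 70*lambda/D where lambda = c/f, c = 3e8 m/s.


lambda = c / f = 3.0000e+08 / 2.9822e+10 = 0.01005969 m
BW = 70 * 0.01005969 / 0.32000 = 2.201 deg

2.201 deg


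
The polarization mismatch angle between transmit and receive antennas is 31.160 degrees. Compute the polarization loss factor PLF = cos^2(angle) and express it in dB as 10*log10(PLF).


PLF_linear = cos^2(31.160 deg) = 0.7322665
PLF_dB = 10 * log10(0.7322665) = -1.353 dB

-1.353 dB


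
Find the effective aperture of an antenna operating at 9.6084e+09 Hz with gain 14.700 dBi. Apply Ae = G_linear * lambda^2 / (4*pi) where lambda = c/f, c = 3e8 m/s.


lambda = c / f = 3.0000e+08 / 9.6084e+09 = 0.03122268 m
G_linear = 10^(14.700/10) = 29.51209
Ae = G_linear * lambda^2 / (4*pi) = 29.51209 * 0.03122268^2 / (4*pi) = 2.289e-03 m^2

2.289e-03 m^2


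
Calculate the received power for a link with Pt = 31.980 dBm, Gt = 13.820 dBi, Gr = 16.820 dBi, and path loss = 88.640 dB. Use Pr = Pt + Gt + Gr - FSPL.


Pr = 31.980 + 13.820 + 16.820 - 88.640 = -26.02 dBm

-26.02 dBm


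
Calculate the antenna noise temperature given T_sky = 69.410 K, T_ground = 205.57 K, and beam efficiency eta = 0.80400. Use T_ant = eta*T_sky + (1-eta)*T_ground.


T_ant = 0.80400 * 69.410 + (1 - 0.80400) * 205.57 = 96.10 K

96.10 K


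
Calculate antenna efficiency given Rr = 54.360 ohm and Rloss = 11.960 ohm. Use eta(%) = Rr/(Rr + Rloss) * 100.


eta = 54.360 / (54.360 + 11.960) * 100 = 81.97%

81.97%


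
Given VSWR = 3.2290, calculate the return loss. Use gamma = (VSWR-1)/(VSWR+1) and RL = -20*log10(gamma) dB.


gamma = (3.2290 - 1) / (3.2290 + 1) = 0.5270750
RL = -20 * log10(0.5270750) = 5.563 dB

5.563 dB


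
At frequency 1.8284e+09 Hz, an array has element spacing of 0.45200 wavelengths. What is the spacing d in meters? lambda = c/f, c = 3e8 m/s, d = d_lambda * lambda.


lambda = c / f = 3.0000e+08 / 1.8284e+09 = 0.1640779 m
d = 0.45200 * 0.1640779 = 0.07416 m

0.07416 m


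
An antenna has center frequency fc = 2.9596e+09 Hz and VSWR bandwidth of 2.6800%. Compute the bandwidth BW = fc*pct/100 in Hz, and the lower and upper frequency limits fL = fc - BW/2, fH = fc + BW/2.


BW = 2.9596e+09 * 2.6800/100 = 7.931728e+07 Hz
fL = 2.9596e+09 - 7.931728e+07/2 = 2.920e+09 Hz
fH = 2.9596e+09 + 7.931728e+07/2 = 2.999e+09 Hz

BW=7.932e+07 Hz, fL=2.920e+09 Hz, fH=2.999e+09 Hz


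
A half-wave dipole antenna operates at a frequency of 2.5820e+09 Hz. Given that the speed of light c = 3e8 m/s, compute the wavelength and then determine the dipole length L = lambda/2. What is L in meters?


lambda = c / f = 3.0000e+08 / 2.5820e+09 = 0.1161890 m
L = lambda / 2 = 0.1161890 / 2 = 0.05809 m

0.05809 m


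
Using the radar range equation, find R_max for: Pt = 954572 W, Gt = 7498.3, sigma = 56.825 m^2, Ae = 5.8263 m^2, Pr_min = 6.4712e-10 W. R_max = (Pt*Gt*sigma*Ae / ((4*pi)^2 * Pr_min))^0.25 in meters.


R^4 = 954572*7498.3*56.825*5.8263 / ((4*pi)^2 * 6.4712e-10) = 2.318992e+19
R_max = 2.318992e+19^0.25 = 69394 m

69394 m


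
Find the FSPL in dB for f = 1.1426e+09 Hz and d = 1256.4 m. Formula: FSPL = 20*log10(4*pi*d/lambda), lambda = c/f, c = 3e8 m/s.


lambda = c / f = 3.0000e+08 / 1.1426e+09 = 0.2625591 m
FSPL = 20 * log10(4*pi*1256.4/0.2625591) = 95.58 dB

95.58 dB


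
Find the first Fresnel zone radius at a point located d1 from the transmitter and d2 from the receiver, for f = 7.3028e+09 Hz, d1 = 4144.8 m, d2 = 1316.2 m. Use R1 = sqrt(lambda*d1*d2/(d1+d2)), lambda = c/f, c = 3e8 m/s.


lambda = c / f = 3.0000e+08 / 7.3028e+09 = 0.04108013 m
R1 = sqrt(0.04108013 * 4144.8 * 1316.2 / (4144.8 + 1316.2)) = 6.406 m

6.406 m


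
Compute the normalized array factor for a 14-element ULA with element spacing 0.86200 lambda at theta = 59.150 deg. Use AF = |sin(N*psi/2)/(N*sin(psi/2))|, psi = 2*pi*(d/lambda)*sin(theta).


psi = 2*pi*0.86200*sin(59.150 deg) = 4.649796 rad
AF = |sin(14*4.649796/2) / (14*sin(4.649796/2))| = 0.08874

0.08874


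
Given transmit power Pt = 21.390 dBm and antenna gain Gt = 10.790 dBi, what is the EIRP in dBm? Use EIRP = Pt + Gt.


EIRP = Pt + Gt = 21.390 + 10.790 = 32.18 dBm

32.18 dBm


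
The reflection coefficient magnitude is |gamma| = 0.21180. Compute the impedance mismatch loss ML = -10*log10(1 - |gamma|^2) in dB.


ML = -10 * log10(1 - 0.21180^2) = -10 * log10(0.95514076) = 0.1993 dB

0.1993 dB


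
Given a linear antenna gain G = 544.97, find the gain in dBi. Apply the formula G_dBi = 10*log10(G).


G_dBi = 10 * log10(544.97) = 27.36 dBi

27.36 dBi


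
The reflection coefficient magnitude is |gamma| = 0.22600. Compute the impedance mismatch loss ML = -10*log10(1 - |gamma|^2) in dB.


ML = -10 * log10(1 - 0.22600^2) = -10 * log10(0.948924) = 0.2277 dB

0.2277 dB


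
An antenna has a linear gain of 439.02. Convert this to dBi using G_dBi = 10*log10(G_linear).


G_dBi = 10 * log10(439.02) = 26.42 dBi

26.42 dBi


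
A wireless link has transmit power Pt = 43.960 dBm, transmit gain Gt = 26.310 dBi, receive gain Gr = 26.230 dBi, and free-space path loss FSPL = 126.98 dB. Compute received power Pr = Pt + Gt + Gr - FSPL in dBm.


Pr = 43.960 + 26.310 + 26.230 - 126.98 = -30.48 dBm

-30.48 dBm


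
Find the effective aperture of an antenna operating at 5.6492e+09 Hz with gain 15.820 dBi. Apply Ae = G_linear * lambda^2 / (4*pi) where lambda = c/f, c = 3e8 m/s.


lambda = c / f = 3.0000e+08 / 5.6492e+09 = 0.05310486 m
G_linear = 10^(15.820/10) = 38.19443
Ae = G_linear * lambda^2 / (4*pi) = 38.19443 * 0.05310486^2 / (4*pi) = 8.572e-03 m^2

8.572e-03 m^2


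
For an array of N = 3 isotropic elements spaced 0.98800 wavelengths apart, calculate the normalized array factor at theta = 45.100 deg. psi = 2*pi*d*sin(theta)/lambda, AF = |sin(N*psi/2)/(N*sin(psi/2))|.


psi = 2*pi*0.98800*sin(45.100 deg) = 4.397223 rad
AF = |sin(3*4.397223/2) / (3*sin(4.397223/2))| = 0.1267

0.1267


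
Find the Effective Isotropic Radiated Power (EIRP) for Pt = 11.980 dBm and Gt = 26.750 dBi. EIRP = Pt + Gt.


EIRP = Pt + Gt = 11.980 + 26.750 = 38.73 dBm

38.73 dBm


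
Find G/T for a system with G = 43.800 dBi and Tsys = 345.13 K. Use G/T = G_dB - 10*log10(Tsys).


G/T = 43.800 - 10*log10(345.13) = 43.800 - 25.37983 = 18.42 dB/K

18.42 dB/K


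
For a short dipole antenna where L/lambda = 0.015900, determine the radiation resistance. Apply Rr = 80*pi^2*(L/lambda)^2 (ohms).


Rr = 80 * pi^2 * (0.015900)^2 = 80 * 9.869604 * 2.528100e-04 = 0.1996 ohm

0.1996 ohm


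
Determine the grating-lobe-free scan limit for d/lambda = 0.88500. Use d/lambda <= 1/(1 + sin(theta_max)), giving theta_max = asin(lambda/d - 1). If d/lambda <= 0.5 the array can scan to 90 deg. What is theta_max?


lambda/d - 1 = 1/0.88500 - 1 = 0.1299435
theta_max = asin(0.1299435) = 7.466 deg

7.466 deg


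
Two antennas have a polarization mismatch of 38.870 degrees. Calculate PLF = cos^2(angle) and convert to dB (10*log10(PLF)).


PLF_linear = cos^2(38.870 deg) = 0.6061741
PLF_dB = 10 * log10(0.6061741) = -2.174 dB

-2.174 dB


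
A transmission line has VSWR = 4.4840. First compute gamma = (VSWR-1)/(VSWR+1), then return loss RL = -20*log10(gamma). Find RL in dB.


gamma = (4.4840 - 1) / (4.4840 + 1) = 0.6353027
RL = -20 * log10(0.6353027) = 3.940 dB

3.940 dB


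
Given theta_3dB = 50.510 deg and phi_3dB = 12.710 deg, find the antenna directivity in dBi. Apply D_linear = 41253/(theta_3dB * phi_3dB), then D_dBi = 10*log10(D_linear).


D_linear = 41253 / (50.510 * 12.710) = 64.25880
D_dBi = 10 * log10(64.25880) = 18.08 dBi

18.08 dBi


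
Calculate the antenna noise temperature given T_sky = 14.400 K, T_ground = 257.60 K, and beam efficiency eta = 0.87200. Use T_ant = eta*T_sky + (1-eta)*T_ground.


T_ant = 0.87200 * 14.400 + (1 - 0.87200) * 257.60 = 45.53 K

45.53 K


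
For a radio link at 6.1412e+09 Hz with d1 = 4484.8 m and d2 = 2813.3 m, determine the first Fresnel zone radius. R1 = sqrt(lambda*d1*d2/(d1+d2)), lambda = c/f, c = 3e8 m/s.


lambda = c / f = 3.0000e+08 / 6.1412e+09 = 0.04885039 m
R1 = sqrt(0.04885039 * 4484.8 * 2813.3 / (4484.8 + 2813.3)) = 9.190 m

9.190 m


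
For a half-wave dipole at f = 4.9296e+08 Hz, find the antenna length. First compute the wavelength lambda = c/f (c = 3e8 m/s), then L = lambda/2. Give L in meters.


lambda = c / f = 3.0000e+08 / 4.9296e+08 = 0.6085686 m
L = lambda / 2 = 0.6085686 / 2 = 0.3043 m

0.3043 m


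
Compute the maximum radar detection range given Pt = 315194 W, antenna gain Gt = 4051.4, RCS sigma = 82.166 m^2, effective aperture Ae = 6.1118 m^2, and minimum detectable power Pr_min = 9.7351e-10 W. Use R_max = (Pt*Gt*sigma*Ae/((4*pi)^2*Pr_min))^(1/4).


R^4 = 315194*4051.4*82.166*6.1118 / ((4*pi)^2 * 9.7351e-10) = 4.171423e+18
R_max = 4.171423e+18^0.25 = 45193 m

45193 m


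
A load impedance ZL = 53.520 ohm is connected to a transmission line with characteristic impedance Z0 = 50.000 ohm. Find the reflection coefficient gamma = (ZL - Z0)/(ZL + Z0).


gamma = (53.520 - 50.000) / (53.520 + 50.000) = 0.03400

0.03400


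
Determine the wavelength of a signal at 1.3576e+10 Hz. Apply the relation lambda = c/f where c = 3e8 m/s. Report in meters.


lambda = c / f = 3.0000e+08 / 1.3576e+10 = 0.02210 m

0.02210 m


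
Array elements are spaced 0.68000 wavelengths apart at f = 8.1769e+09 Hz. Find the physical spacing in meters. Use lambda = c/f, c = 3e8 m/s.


lambda = c / f = 3.0000e+08 / 8.1769e+09 = 0.03668872 m
d = 0.68000 * 0.03668872 = 0.02495 m

0.02495 m


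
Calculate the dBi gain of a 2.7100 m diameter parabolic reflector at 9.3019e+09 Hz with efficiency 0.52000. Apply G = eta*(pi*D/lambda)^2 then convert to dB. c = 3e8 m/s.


lambda = c / f = 3.0000e+08 / 9.3019e+09 = 0.03225148 m
G_linear = 0.52000 * (pi * 2.7100 / 0.03225148)^2 = 36236.18
G_dBi = 10 * log10(36236.18) = 45.59 dBi

45.59 dBi


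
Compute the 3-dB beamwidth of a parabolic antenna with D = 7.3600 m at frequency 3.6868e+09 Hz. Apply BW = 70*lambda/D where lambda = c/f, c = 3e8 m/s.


lambda = c / f = 3.0000e+08 / 3.6868e+09 = 0.08137138 m
BW = 70 * 0.08137138 / 7.3600 = 0.7739 deg

0.7739 deg


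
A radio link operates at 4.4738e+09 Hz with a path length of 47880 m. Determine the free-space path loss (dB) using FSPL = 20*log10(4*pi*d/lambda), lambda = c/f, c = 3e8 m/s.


lambda = c / f = 3.0000e+08 / 4.4738e+09 = 0.06705709 m
FSPL = 20 * log10(4*pi*47880/0.06705709) = 139.1 dB

139.1 dB


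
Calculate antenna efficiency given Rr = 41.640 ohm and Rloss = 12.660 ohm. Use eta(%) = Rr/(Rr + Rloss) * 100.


eta = 41.640 / (41.640 + 12.660) * 100 = 76.69%

76.69%


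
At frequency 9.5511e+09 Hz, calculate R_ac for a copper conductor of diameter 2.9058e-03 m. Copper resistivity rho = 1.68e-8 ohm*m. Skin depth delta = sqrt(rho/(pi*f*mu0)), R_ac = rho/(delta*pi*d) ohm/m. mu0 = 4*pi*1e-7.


delta = sqrt(1.68e-8 / (pi * 9.5511e+09 * 4*pi*1e-7)) = 6.674951e-07 m
R_ac = 1.68e-8 / (6.674951e-07 * pi * 2.9058e-03) = 2.757 ohm/m

2.757 ohm/m


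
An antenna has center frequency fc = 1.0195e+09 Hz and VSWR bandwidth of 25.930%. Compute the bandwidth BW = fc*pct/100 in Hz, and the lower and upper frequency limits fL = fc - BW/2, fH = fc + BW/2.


BW = 1.0195e+09 * 25.930/100 = 2.643564e+08 Hz
fL = 1.0195e+09 - 2.643564e+08/2 = 8.873e+08 Hz
fH = 1.0195e+09 + 2.643564e+08/2 = 1.152e+09 Hz

BW=2.644e+08 Hz, fL=8.873e+08 Hz, fH=1.152e+09 Hz


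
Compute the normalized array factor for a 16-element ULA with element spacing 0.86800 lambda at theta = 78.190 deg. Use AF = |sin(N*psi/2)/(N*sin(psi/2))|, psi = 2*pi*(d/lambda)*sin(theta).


psi = 2*pi*0.86800*sin(78.190 deg) = 5.338357 rad
AF = |sin(16*5.338357/2) / (16*sin(5.338357/2))| = 0.1314

0.1314


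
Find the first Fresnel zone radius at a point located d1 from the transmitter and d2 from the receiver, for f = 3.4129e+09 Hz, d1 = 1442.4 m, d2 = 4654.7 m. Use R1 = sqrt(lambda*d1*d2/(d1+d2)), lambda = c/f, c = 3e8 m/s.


lambda = c / f = 3.0000e+08 / 3.4129e+09 = 0.08790178 m
R1 = sqrt(0.08790178 * 1442.4 * 4654.7 / (1442.4 + 4654.7)) = 9.838 m

9.838 m


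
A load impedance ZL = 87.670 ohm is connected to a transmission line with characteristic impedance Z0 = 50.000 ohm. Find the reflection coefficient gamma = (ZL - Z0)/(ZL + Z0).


gamma = (87.670 - 50.000) / (87.670 + 50.000) = 0.2736

0.2736


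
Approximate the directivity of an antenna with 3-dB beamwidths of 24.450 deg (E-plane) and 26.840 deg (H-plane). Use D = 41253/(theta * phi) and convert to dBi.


D_linear = 41253 / (24.450 * 26.840) = 62.86286
D_dBi = 10 * log10(62.86286) = 17.98 dBi

17.98 dBi


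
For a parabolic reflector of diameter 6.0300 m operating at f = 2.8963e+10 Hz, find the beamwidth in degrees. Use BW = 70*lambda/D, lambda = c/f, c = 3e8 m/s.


lambda = c / f = 3.0000e+08 / 2.8963e+10 = 0.01035804 m
BW = 70 * 0.01035804 / 6.0300 = 0.1202 deg

0.1202 deg


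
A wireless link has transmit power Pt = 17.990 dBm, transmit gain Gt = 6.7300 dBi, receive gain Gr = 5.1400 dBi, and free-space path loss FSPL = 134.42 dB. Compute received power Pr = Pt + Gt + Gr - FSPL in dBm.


Pr = 17.990 + 6.7300 + 5.1400 - 134.42 = -104.56 dBm

-104.56 dBm


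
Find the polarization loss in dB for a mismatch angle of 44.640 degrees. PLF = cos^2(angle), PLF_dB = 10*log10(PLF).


PLF_linear = cos^2(44.640 deg) = 0.5062830
PLF_dB = 10 * log10(0.5062830) = -2.956 dB

-2.956 dB


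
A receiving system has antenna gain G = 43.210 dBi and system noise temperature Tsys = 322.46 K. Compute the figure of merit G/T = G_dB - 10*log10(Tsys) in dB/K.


G/T = 43.210 - 10*log10(322.46) = 43.210 - 25.08476 = 18.13 dB/K

18.13 dB/K


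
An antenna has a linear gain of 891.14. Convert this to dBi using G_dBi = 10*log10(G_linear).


G_dBi = 10 * log10(891.14) = 29.50 dBi

29.50 dBi


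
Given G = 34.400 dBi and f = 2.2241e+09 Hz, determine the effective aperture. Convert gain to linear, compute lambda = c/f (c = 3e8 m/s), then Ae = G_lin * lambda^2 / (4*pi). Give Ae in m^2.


lambda = c / f = 3.0000e+08 / 2.2241e+09 = 0.1348860 m
G_linear = 10^(34.400/10) = 2754.229
Ae = G_linear * lambda^2 / (4*pi) = 2754.229 * 0.1348860^2 / (4*pi) = 3.988 m^2

3.988 m^2


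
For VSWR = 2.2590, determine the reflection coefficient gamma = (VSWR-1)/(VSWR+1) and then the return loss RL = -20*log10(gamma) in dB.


gamma = (2.2590 - 1) / (2.2590 + 1) = 0.3863148
RL = -20 * log10(0.3863148) = 8.261 dB

8.261 dB


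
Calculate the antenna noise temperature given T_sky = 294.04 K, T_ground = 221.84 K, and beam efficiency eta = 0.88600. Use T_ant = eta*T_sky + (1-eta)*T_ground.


T_ant = 0.88600 * 294.04 + (1 - 0.88600) * 221.84 = 285.8 K

285.8 K


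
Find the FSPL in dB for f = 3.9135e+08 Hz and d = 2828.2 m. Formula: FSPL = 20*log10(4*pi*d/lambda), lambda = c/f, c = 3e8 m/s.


lambda = c / f = 3.0000e+08 / 3.9135e+08 = 0.7665772 m
FSPL = 20 * log10(4*pi*2828.2/0.7665772) = 93.32 dB

93.32 dB


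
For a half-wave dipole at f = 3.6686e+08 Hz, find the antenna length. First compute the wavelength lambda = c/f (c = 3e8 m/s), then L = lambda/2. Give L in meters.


lambda = c / f = 3.0000e+08 / 3.6686e+08 = 0.8177506 m
L = lambda / 2 = 0.8177506 / 2 = 0.4089 m

0.4089 m


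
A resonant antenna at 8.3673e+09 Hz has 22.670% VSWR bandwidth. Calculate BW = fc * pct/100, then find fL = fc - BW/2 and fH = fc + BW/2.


BW = 8.3673e+09 * 22.670/100 = 1.896867e+09 Hz
fL = 8.3673e+09 - 1.896867e+09/2 = 7.419e+09 Hz
fH = 8.3673e+09 + 1.896867e+09/2 = 9.316e+09 Hz

BW=1.897e+09 Hz, fL=7.419e+09 Hz, fH=9.316e+09 Hz


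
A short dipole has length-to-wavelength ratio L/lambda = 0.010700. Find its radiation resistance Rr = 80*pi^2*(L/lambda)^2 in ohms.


Rr = 80 * pi^2 * (0.010700)^2 = 80 * 9.869604 * 1.144900e-04 = 0.09040 ohm

0.09040 ohm


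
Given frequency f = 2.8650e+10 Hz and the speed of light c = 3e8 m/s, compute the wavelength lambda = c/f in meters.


lambda = c / f = 3.0000e+08 / 2.8650e+10 = 0.01047 m

0.01047 m


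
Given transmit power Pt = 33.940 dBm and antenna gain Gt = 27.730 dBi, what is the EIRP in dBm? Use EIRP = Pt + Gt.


EIRP = Pt + Gt = 33.940 + 27.730 = 61.67 dBm

61.67 dBm


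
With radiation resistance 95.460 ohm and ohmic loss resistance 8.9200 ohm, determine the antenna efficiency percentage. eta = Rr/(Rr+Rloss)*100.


eta = 95.460 / (95.460 + 8.9200) * 100 = 91.45%

91.45%


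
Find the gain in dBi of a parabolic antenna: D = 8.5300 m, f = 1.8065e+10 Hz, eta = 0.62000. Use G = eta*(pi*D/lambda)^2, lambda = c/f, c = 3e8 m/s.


lambda = c / f = 3.0000e+08 / 1.8065e+10 = 0.01660670 m
G_linear = 0.62000 * (pi * 8.5300 / 0.01660670)^2 = 1.614443e+06
G_dBi = 10 * log10(1.614443e+06) = 62.08 dBi

62.08 dBi


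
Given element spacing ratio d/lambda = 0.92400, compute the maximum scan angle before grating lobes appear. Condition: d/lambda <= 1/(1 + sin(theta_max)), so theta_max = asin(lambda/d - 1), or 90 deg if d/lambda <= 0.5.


lambda/d - 1 = 1/0.92400 - 1 = 0.08225108
theta_max = asin(0.08225108) = 4.718 deg

4.718 deg


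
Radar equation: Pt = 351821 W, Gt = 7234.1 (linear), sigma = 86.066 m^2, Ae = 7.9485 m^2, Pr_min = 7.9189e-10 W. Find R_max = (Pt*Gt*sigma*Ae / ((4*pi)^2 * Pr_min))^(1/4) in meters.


R^4 = 351821*7234.1*86.066*7.9485 / ((4*pi)^2 * 7.9189e-10) = 1.392318e+19
R_max = 1.392318e+19^0.25 = 61085 m

61085 m


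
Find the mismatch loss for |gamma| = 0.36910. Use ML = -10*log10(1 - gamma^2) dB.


ML = -10 * log10(1 - 0.36910^2) = -10 * log10(0.86376519) = 0.6360 dB

0.6360 dB


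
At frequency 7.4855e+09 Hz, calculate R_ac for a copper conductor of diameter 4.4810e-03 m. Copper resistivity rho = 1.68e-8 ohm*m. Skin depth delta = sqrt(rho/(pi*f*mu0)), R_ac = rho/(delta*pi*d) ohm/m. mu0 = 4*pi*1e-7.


delta = sqrt(1.68e-8 / (pi * 7.4855e+09 * 4*pi*1e-7)) = 7.539879e-07 m
R_ac = 1.68e-8 / (7.539879e-07 * pi * 4.4810e-03) = 1.583 ohm/m

1.583 ohm/m


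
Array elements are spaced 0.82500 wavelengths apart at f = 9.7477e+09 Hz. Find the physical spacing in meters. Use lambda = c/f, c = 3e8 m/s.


lambda = c / f = 3.0000e+08 / 9.7477e+09 = 0.03077649 m
d = 0.82500 * 0.03077649 = 0.02539 m

0.02539 m


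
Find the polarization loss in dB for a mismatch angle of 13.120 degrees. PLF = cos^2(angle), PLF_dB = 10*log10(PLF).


PLF_linear = cos^2(13.120 deg) = 0.9484750
PLF_dB = 10 * log10(0.9484750) = -0.2297 dB

-0.2297 dB


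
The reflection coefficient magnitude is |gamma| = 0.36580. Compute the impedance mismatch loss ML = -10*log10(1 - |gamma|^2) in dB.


ML = -10 * log10(1 - 0.36580^2) = -10 * log10(0.86619036) = 0.6239 dB

0.6239 dB


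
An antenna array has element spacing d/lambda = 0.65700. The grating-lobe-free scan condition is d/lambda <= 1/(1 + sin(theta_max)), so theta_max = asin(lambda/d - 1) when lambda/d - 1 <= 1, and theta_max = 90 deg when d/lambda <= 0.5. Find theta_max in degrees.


lambda/d - 1 = 1/0.65700 - 1 = 0.5220700
theta_max = asin(0.5220700) = 31.47 deg

31.47 deg


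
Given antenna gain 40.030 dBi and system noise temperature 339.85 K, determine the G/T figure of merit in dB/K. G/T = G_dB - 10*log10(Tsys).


G/T = 40.030 - 10*log10(339.85) = 40.030 - 25.31287 = 14.72 dB/K

14.72 dB/K


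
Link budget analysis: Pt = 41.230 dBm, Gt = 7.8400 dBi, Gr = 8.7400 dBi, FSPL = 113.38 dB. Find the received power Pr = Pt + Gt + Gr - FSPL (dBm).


Pr = 41.230 + 7.8400 + 8.7400 - 113.38 = -55.57 dBm

-55.57 dBm


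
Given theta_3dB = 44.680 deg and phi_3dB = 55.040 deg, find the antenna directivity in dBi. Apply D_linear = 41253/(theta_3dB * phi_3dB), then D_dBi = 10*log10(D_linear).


D_linear = 41253 / (44.680 * 55.040) = 16.77505
D_dBi = 10 * log10(16.77505) = 12.25 dBi

12.25 dBi


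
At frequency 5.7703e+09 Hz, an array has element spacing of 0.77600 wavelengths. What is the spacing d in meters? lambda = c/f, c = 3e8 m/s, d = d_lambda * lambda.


lambda = c / f = 3.0000e+08 / 5.7703e+09 = 0.05199036 m
d = 0.77600 * 0.05199036 = 0.04034 m

0.04034 m


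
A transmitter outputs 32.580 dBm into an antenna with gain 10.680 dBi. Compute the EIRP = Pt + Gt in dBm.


EIRP = Pt + Gt = 32.580 + 10.680 = 43.26 dBm

43.26 dBm


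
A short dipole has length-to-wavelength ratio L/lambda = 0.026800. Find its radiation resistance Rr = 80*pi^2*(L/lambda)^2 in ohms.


Rr = 80 * pi^2 * (0.026800)^2 = 80 * 9.869604 * 7.182400e-04 = 0.5671 ohm

0.5671 ohm


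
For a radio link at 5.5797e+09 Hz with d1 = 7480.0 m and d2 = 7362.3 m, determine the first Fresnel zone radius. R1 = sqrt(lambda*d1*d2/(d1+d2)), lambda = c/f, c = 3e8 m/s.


lambda = c / f = 3.0000e+08 / 5.5797e+09 = 0.05376633 m
R1 = sqrt(0.05376633 * 7480.0 * 7362.3 / (7480.0 + 7362.3)) = 14.12 m

14.12 m


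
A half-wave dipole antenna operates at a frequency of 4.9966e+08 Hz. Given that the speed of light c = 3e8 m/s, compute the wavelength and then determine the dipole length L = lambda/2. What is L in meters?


lambda = c / f = 3.0000e+08 / 4.9966e+08 = 0.6004083 m
L = lambda / 2 = 0.6004083 / 2 = 0.3002 m

0.3002 m


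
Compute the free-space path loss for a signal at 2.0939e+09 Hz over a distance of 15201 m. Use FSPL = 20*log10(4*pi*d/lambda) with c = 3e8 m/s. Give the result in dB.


lambda = c / f = 3.0000e+08 / 2.0939e+09 = 0.1432733 m
FSPL = 20 * log10(4*pi*15201/0.1432733) = 122.5 dB

122.5 dB


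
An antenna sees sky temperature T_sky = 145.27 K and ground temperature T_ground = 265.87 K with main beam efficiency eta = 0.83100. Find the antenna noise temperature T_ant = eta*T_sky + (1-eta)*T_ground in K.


T_ant = 0.83100 * 145.27 + (1 - 0.83100) * 265.87 = 165.7 K

165.7 K


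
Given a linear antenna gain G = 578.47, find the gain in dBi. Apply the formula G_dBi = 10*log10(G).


G_dBi = 10 * log10(578.47) = 27.62 dBi

27.62 dBi


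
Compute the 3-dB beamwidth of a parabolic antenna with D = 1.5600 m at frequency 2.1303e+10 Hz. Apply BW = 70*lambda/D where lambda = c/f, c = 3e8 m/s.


lambda = c / f = 3.0000e+08 / 2.1303e+10 = 0.01408252 m
BW = 70 * 0.01408252 / 1.5600 = 0.6319 deg

0.6319 deg


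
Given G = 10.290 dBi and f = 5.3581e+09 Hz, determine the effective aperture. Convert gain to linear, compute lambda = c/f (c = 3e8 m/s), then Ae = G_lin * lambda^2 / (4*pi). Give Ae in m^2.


lambda = c / f = 3.0000e+08 / 5.3581e+09 = 0.05599000 m
G_linear = 10^(10.290/10) = 10.69055
Ae = G_linear * lambda^2 / (4*pi) = 10.69055 * 0.05599000^2 / (4*pi) = 2.667e-03 m^2

2.667e-03 m^2


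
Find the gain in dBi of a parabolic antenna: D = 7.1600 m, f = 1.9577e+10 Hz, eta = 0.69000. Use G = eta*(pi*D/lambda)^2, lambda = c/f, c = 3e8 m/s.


lambda = c / f = 3.0000e+08 / 1.9577e+10 = 0.01532410 m
G_linear = 0.69000 * (pi * 7.1600 / 0.01532410)^2 = 1.486705e+06
G_dBi = 10 * log10(1.486705e+06) = 61.72 dBi

61.72 dBi


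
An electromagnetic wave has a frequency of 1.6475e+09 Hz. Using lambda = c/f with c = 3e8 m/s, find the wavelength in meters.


lambda = c / f = 3.0000e+08 / 1.6475e+09 = 0.1821 m

0.1821 m


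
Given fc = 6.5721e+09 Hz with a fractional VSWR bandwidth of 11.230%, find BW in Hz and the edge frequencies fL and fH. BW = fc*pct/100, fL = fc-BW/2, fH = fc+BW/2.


BW = 6.5721e+09 * 11.230/100 = 7.380468e+08 Hz
fL = 6.5721e+09 - 7.380468e+08/2 = 6.203e+09 Hz
fH = 6.5721e+09 + 7.380468e+08/2 = 6.941e+09 Hz

BW=7.380e+08 Hz, fL=6.203e+09 Hz, fH=6.941e+09 Hz


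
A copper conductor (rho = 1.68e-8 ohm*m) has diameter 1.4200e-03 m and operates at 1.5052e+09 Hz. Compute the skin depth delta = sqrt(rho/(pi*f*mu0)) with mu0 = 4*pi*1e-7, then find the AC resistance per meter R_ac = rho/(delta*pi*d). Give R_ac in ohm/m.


delta = sqrt(1.68e-8 / (pi * 1.5052e+09 * 4*pi*1e-7)) = 1.681426e-06 m
R_ac = 1.68e-8 / (1.681426e-06 * pi * 1.4200e-03) = 2.240 ohm/m

2.240 ohm/m


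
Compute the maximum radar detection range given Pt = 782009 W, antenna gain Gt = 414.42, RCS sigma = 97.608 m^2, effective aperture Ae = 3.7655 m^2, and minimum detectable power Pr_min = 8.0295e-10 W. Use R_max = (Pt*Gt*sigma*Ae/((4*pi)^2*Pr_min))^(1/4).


R^4 = 782009*414.42*97.608*3.7655 / ((4*pi)^2 * 8.0295e-10) = 9.394038e+17
R_max = 9.394038e+17^0.25 = 31132 m

31132 m


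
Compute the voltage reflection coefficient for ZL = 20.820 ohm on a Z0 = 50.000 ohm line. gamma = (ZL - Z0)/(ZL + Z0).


gamma = (20.820 - 50.000) / (20.820 + 50.000) = -0.4120

-0.4120


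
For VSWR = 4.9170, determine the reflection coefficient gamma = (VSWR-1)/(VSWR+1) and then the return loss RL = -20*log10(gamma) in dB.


gamma = (4.9170 - 1) / (4.9170 + 1) = 0.6619909
RL = -20 * log10(0.6619909) = 3.583 dB

3.583 dB


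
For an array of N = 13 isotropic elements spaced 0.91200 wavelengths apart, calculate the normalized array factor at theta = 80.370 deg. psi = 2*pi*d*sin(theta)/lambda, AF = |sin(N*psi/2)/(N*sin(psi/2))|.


psi = 2*pi*0.91200*sin(80.370 deg) = 5.649517 rad
AF = |sin(13*5.649517/2) / (13*sin(5.649517/2))| = 0.2047

0.2047


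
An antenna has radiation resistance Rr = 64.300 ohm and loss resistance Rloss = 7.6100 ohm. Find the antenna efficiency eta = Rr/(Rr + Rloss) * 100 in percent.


eta = 64.300 / (64.300 + 7.6100) * 100 = 89.42%

89.42%


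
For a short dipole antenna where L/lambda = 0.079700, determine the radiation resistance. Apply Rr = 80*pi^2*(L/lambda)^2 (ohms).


Rr = 80 * pi^2 * (0.079700)^2 = 80 * 9.869604 * 6.352090e-03 = 5.015 ohm

5.015 ohm


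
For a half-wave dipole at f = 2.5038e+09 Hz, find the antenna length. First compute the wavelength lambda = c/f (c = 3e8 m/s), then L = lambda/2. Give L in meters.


lambda = c / f = 3.0000e+08 / 2.5038e+09 = 0.1198179 m
L = lambda / 2 = 0.1198179 / 2 = 0.05991 m

0.05991 m


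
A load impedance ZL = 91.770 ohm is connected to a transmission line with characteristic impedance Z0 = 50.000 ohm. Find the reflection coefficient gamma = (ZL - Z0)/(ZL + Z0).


gamma = (91.770 - 50.000) / (91.770 + 50.000) = 0.2946

0.2946


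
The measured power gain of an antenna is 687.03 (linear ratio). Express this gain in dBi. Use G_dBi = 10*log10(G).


G_dBi = 10 * log10(687.03) = 28.37 dBi

28.37 dBi


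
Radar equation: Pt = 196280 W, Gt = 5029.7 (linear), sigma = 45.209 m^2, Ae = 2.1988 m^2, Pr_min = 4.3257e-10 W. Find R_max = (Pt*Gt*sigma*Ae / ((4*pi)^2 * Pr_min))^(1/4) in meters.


R^4 = 196280*5029.7*45.209*2.1988 / ((4*pi)^2 * 4.3257e-10) = 1.436655e+18
R_max = 1.436655e+18^0.25 = 34621 m

34621 m


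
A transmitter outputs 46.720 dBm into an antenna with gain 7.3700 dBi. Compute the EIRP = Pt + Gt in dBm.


EIRP = Pt + Gt = 46.720 + 7.3700 = 54.09 dBm

54.09 dBm


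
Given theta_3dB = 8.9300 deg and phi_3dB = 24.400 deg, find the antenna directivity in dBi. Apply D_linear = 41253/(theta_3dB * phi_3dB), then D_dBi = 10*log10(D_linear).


D_linear = 41253 / (8.9300 * 24.400) = 189.3277
D_dBi = 10 * log10(189.3277) = 22.77 dBi

22.77 dBi


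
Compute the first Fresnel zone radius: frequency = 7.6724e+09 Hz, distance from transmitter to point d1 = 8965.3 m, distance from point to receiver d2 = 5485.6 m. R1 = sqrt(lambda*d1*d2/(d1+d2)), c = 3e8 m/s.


lambda = c / f = 3.0000e+08 / 7.6724e+09 = 0.03910119 m
R1 = sqrt(0.03910119 * 8965.3 * 5485.6 / (8965.3 + 5485.6)) = 11.54 m

11.54 m


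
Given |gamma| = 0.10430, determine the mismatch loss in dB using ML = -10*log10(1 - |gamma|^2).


ML = -10 * log10(1 - 0.10430^2) = -10 * log10(0.98912151) = 0.04750 dB

0.04750 dB


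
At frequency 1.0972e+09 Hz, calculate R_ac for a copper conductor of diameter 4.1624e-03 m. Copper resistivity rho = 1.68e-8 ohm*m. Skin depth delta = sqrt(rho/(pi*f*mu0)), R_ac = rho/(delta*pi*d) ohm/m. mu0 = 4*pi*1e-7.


delta = sqrt(1.68e-8 / (pi * 1.0972e+09 * 4*pi*1e-7)) = 1.969391e-06 m
R_ac = 1.68e-8 / (1.969391e-06 * pi * 4.1624e-03) = 0.6524 ohm/m

0.6524 ohm/m


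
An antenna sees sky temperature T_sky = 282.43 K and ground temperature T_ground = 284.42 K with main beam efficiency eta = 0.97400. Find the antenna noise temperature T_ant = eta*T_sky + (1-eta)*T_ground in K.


T_ant = 0.97400 * 282.43 + (1 - 0.97400) * 284.42 = 282.5 K

282.5 K


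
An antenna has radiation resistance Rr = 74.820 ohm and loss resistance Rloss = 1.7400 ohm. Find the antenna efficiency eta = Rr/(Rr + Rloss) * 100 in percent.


eta = 74.820 / (74.820 + 1.7400) * 100 = 97.73%

97.73%


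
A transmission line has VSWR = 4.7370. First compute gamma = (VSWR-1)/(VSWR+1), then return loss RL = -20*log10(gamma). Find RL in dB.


gamma = (4.7370 - 1) / (4.7370 + 1) = 0.6513857
RL = -20 * log10(0.6513857) = 3.723 dB

3.723 dB


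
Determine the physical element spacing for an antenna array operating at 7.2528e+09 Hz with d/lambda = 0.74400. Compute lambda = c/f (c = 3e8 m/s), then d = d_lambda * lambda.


lambda = c / f = 3.0000e+08 / 7.2528e+09 = 0.04136334 m
d = 0.74400 * 0.04136334 = 0.03077 m

0.03077 m


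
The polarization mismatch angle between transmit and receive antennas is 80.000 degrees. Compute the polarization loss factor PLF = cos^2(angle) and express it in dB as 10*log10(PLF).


PLF_linear = cos^2(80.000 deg) = 0.03015369
PLF_dB = 10 * log10(0.03015369) = -15.21 dB

-15.21 dB


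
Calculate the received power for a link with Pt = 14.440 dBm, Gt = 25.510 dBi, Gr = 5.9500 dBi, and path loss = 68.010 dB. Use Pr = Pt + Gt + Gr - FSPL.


Pr = 14.440 + 25.510 + 5.9500 - 68.010 = -22.11 dBm

-22.11 dBm


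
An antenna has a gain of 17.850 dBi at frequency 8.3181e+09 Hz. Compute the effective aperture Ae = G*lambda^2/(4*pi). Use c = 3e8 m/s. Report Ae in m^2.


lambda = c / f = 3.0000e+08 / 8.3181e+09 = 0.03606593 m
G_linear = 10^(17.850/10) = 60.95369
Ae = G_linear * lambda^2 / (4*pi) = 60.95369 * 0.03606593^2 / (4*pi) = 6.309e-03 m^2

6.309e-03 m^2


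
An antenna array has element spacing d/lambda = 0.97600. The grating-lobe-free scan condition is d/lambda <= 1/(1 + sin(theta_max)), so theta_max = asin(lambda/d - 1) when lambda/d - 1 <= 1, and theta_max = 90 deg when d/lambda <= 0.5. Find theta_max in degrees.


lambda/d - 1 = 1/0.97600 - 1 = 0.02459016
theta_max = asin(0.02459016) = 1.409 deg

1.409 deg


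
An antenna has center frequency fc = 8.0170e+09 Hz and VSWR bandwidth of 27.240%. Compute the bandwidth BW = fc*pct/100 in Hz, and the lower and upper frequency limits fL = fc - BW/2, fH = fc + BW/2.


BW = 8.0170e+09 * 27.240/100 = 2.183831e+09 Hz
fL = 8.0170e+09 - 2.183831e+09/2 = 6.925e+09 Hz
fH = 8.0170e+09 + 2.183831e+09/2 = 9.109e+09 Hz

BW=2.184e+09 Hz, fL=6.925e+09 Hz, fH=9.109e+09 Hz


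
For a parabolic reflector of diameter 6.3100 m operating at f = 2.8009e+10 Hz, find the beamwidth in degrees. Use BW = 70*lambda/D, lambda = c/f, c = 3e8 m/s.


lambda = c / f = 3.0000e+08 / 2.8009e+10 = 0.01071084 m
BW = 70 * 0.01071084 / 6.3100 = 0.1188 deg

0.1188 deg


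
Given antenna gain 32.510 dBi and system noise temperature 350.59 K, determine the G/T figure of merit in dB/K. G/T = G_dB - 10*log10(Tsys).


G/T = 32.510 - 10*log10(350.59) = 32.510 - 25.44800 = 7.062 dB/K

7.062 dB/K


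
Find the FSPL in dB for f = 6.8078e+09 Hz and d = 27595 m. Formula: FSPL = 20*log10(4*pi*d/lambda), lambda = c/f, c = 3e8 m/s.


lambda = c / f = 3.0000e+08 / 6.8078e+09 = 0.04406710 m
FSPL = 20 * log10(4*pi*27595/0.04406710) = 137.9 dB

137.9 dB


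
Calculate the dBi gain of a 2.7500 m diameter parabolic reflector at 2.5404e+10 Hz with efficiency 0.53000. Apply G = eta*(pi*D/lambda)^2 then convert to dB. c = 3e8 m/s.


lambda = c / f = 3.0000e+08 / 2.5404e+10 = 0.01180916 m
G_linear = 0.53000 * (pi * 2.7500 / 0.01180916)^2 = 283663.2
G_dBi = 10 * log10(283663.2) = 54.53 dBi

54.53 dBi


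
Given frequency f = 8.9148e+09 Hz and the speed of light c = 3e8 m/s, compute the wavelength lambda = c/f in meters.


lambda = c / f = 3.0000e+08 / 8.9148e+09 = 0.03365 m

0.03365 m


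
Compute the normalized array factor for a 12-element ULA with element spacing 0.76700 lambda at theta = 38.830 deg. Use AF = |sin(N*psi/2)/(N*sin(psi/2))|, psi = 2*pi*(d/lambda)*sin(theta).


psi = 2*pi*0.76700*sin(38.830 deg) = 3.021697 rad
AF = |sin(12*3.021697/2) / (12*sin(3.021697/2))| = 0.05501

0.05501


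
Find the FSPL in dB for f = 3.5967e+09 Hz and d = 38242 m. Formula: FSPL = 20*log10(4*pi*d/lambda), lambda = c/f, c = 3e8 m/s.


lambda = c / f = 3.0000e+08 / 3.5967e+09 = 0.08340979 m
FSPL = 20 * log10(4*pi*38242/0.08340979) = 135.2 dB

135.2 dB


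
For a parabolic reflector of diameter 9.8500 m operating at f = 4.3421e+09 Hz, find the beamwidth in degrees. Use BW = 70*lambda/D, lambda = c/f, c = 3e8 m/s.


lambda = c / f = 3.0000e+08 / 4.3421e+09 = 0.06909099 m
BW = 70 * 0.06909099 / 9.8500 = 0.4910 deg

0.4910 deg


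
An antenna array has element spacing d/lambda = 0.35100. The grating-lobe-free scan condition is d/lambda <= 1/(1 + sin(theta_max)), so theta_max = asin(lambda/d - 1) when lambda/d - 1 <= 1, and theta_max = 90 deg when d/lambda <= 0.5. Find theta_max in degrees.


lambda/d - 1 = 1/0.35100 - 1 = 1.849003 >= 1
d/lambda <= 0.5, so the array can scan to endfire without grating lobes: theta_max = 90 deg

90 deg


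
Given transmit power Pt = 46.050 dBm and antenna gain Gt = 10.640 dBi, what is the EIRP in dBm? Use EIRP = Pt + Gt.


EIRP = Pt + Gt = 46.050 + 10.640 = 56.69 dBm

56.69 dBm


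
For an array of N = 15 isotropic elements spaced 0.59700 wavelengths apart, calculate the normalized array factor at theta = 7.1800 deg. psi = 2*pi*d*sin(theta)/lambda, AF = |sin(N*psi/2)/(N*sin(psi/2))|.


psi = 2*pi*0.59700*sin(7.1800 deg) = 0.4688336 rad
AF = |sin(15*0.4688336/2) / (15*sin(0.4688336/2))| = 0.1050

0.1050


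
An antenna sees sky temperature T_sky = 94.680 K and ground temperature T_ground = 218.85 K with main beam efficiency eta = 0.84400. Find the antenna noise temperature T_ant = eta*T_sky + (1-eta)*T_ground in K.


T_ant = 0.84400 * 94.680 + (1 - 0.84400) * 218.85 = 114.1 K

114.1 K


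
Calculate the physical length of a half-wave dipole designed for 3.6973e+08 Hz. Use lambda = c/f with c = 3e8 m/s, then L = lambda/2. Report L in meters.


lambda = c / f = 3.0000e+08 / 3.6973e+08 = 0.8114029 m
L = lambda / 2 = 0.8114029 / 2 = 0.4057 m

0.4057 m


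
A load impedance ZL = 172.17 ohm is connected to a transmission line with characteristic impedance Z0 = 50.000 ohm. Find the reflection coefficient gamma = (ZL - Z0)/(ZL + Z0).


gamma = (172.17 - 50.000) / (172.17 + 50.000) = 0.5499

0.5499


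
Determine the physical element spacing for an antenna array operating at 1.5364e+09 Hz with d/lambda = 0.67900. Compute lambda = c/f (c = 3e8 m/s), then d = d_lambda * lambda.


lambda = c / f = 3.0000e+08 / 1.5364e+09 = 0.1952617 m
d = 0.67900 * 0.1952617 = 0.1326 m

0.1326 m


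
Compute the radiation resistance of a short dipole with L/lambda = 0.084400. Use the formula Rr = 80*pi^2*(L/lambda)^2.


Rr = 80 * pi^2 * (0.084400)^2 = 80 * 9.869604 * 7.123360e-03 = 5.624 ohm

5.624 ohm


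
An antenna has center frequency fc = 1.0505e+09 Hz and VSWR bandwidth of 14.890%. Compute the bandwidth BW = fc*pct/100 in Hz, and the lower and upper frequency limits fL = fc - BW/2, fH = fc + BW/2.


BW = 1.0505e+09 * 14.890/100 = 1.564194e+08 Hz
fL = 1.0505e+09 - 1.564194e+08/2 = 9.723e+08 Hz
fH = 1.0505e+09 + 1.564194e+08/2 = 1.129e+09 Hz

BW=1.564e+08 Hz, fL=9.723e+08 Hz, fH=1.129e+09 Hz


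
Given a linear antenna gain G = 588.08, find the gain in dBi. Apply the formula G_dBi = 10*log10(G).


G_dBi = 10 * log10(588.08) = 27.69 dBi

27.69 dBi


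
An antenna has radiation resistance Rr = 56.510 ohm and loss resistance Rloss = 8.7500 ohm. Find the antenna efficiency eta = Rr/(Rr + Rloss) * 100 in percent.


eta = 56.510 / (56.510 + 8.7500) * 100 = 86.59%

86.59%


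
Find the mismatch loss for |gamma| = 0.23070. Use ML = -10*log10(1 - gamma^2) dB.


ML = -10 * log10(1 - 0.23070^2) = -10 * log10(0.94677751) = 0.2375 dB

0.2375 dB


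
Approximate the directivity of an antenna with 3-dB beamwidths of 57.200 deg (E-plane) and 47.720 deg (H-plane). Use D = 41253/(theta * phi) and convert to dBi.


D_linear = 41253 / (57.200 * 47.720) = 15.11329
D_dBi = 10 * log10(15.11329) = 11.79 dBi

11.79 dBi


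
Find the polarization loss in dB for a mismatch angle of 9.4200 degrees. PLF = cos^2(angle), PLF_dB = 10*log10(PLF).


PLF_linear = cos^2(9.4200 deg) = 0.9732120
PLF_dB = 10 * log10(0.9732120) = -0.1179 dB

-0.1179 dB


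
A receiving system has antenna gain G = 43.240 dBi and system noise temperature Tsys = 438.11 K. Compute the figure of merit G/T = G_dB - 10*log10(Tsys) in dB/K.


G/T = 43.240 - 10*log10(438.11) = 43.240 - 26.41583 = 16.82 dB/K

16.82 dB/K


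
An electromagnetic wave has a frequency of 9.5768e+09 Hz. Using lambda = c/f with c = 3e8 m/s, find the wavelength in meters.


lambda = c / f = 3.0000e+08 / 9.5768e+09 = 0.03133 m

0.03133 m


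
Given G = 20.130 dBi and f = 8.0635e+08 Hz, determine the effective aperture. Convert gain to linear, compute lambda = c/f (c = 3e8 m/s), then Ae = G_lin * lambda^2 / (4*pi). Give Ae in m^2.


lambda = c / f = 3.0000e+08 / 8.0635e+08 = 0.3720469 m
G_linear = 10^(20.130/10) = 103.0386
Ae = G_linear * lambda^2 / (4*pi) = 103.0386 * 0.3720469^2 / (4*pi) = 1.135 m^2

1.135 m^2


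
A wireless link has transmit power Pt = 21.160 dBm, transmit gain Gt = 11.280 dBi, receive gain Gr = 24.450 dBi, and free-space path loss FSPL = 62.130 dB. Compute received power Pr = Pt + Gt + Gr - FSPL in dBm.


Pr = 21.160 + 11.280 + 24.450 - 62.130 = -5.24 dBm

-5.24 dBm
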